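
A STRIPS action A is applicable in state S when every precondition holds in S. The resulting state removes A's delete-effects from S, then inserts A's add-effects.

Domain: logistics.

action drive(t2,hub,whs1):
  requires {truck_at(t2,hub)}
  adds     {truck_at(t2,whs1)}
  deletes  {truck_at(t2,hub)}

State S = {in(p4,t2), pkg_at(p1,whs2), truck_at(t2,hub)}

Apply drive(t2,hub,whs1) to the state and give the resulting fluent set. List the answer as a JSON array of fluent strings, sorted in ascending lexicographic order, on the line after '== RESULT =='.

Progress:
  pre ⊆ S: {truck_at(t2,hub)} ⊆ S  — applicable
  S \ del = {in(p4,t2), pkg_at(p1,whs2)}
  ∪ add   = {in(p4,t2), pkg_at(p1,whs2), truck_at(t2,whs1)}

== RESULT ==
["in(p4,t2)", "pkg_at(p1,whs2)", "truck_at(t2,whs1)"]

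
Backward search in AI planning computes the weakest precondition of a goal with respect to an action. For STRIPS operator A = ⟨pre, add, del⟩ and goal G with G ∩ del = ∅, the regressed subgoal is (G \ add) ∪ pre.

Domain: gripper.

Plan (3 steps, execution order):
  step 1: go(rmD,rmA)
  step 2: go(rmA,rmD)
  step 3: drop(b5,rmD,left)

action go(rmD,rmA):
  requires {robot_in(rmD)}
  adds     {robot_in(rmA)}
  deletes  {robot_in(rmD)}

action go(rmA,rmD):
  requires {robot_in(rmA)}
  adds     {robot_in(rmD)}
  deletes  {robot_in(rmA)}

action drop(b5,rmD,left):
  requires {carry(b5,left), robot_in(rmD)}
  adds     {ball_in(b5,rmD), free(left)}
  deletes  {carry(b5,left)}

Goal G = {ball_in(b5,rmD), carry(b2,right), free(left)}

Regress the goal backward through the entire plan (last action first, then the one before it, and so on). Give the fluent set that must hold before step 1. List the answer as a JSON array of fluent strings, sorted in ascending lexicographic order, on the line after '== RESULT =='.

Work backward from the goal:
  through step 3 (drop(b5,rmD,left)): drop {ball_in(b5,rmD), free(left)}, keep {carry(b2,right)}, require {carry(b5,left), robot_in(rmD)}
    → {carry(b2,right), carry(b5,left), robot_in(rmD)}
  through step 2 (go(rmA,rmD)): drop {robot_in(rmD)}, keep {carry(b2,right), carry(b5,left)}, require {robot_in(rmA)}
    → {carry(b2,right), carry(b5,left), robot_in(rmA)}
  through step 1 (go(rmD,rmA)): drop {robot_in(rmA)}, keep {carry(b2,right), carry(b5,left)}, require {robot_in(rmD)}
    → {carry(b2,right), carry(b5,left), robot_in(rmD)}

== RESULT ==
["carry(b2,right)", "carry(b5,left)", "robot_in(rmD)"]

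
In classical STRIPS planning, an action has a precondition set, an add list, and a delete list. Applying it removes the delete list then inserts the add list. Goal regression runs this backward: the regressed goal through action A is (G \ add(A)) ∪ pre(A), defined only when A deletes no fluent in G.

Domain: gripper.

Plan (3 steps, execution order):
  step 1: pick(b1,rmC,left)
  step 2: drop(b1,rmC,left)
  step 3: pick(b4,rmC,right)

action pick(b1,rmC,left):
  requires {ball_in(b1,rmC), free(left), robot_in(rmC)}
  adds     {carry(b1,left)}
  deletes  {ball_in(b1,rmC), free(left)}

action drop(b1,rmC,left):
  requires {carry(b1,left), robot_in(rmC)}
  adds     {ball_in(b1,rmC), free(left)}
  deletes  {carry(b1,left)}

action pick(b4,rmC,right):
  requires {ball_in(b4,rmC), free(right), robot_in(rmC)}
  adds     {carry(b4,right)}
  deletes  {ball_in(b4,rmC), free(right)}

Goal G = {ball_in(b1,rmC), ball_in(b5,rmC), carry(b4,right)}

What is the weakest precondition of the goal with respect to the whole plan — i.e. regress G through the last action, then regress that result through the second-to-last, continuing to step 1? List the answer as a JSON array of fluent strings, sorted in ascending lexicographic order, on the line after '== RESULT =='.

Work backward from the goal:
  through step 3 (pick(b4,rmC,right)): drop {carry(b4,right)}, keep {ball_in(b1,rmC), ball_in(b5,rmC)}, require {ball_in(b4,rmC), free(right), robot_in(rmC)}
    → {ball_in(b1,rmC), ball_in(b4,rmC), ball_in(b5,rmC), free(right), robot_in(rmC)}
  through step 2 (drop(b1,rmC,left)): drop {ball_in(b1,rmC)}, keep {ball_in(b4,rmC), ball_in(b5,rmC), free(right), robot_in(rmC)}, require {carry(b1,left), robot_in(rmC)}
    → {ball_in(b4,rmC), ball_in(b5,rmC), carry(b1,left), free(right), robot_in(rmC)}
  through step 1 (pick(b1,rmC,left)): drop {carry(b1,left)}, keep {ball_in(b4,rmC), ball_in(b5,rmC), free(right), robot_in(rmC)}, require {ball_in(b1,rmC), free(left), robot_in(rmC)}
    → {ball_in(b1,rmC), ball_in(b4,rmC), ball_in(b5,rmC), free(left), free(right), robot_in(rmC)}

== RESULT ==
["ball_in(b1,rmC)", "ball_in(b4,rmC)", "ball_in(b5,rmC)", "free(left)", "free(right)", "robot_in(rmC)"]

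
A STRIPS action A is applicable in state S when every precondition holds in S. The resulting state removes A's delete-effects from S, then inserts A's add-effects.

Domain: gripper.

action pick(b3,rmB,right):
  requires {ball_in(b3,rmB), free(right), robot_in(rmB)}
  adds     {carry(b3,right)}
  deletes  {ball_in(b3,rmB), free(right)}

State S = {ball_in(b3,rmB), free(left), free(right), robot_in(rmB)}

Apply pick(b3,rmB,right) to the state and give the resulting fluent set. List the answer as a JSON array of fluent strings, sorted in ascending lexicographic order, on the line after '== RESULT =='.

Compute (S \ del) ∪ add:
  pre ⊆ S: {ball_in(b3,rmB), free(right), robot_in(rmB)} ⊆ S  — applicable
  S \ del = {free(left), robot_in(rmB)}
  ∪ add   = {carry(b3,right), free(left), robot_in(rmB)}

== RESULT ==
["carry(b3,right)", "free(left)", "robot_in(rmB)"]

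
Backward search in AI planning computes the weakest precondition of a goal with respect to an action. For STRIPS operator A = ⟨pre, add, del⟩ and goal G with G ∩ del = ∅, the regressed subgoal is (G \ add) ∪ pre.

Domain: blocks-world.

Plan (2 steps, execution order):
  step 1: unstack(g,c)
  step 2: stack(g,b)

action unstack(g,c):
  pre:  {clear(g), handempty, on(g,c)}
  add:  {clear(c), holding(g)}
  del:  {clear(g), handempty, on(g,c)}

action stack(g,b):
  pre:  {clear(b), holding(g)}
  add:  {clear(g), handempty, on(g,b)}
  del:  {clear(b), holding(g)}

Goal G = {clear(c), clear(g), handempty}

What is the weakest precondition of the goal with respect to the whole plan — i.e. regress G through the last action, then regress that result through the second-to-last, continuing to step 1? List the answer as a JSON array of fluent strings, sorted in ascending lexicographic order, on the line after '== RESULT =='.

Regress step by step:
  through step 2 (stack(g,b)): drop {clear(g), handempty}, keep {clear(c)}, require {clear(b), holding(g)}
    → {clear(b), clear(c), holding(g)}
  through step 1 (unstack(g,c)): drop {clear(c), holding(g)}, keep {clear(b)}, require {clear(g), handempty, on(g,c)}
    → {clear(b), clear(g), handempty, on(g,c)}

== RESULT ==
["clear(b)", "clear(g)", "handempty", "on(g,c)"]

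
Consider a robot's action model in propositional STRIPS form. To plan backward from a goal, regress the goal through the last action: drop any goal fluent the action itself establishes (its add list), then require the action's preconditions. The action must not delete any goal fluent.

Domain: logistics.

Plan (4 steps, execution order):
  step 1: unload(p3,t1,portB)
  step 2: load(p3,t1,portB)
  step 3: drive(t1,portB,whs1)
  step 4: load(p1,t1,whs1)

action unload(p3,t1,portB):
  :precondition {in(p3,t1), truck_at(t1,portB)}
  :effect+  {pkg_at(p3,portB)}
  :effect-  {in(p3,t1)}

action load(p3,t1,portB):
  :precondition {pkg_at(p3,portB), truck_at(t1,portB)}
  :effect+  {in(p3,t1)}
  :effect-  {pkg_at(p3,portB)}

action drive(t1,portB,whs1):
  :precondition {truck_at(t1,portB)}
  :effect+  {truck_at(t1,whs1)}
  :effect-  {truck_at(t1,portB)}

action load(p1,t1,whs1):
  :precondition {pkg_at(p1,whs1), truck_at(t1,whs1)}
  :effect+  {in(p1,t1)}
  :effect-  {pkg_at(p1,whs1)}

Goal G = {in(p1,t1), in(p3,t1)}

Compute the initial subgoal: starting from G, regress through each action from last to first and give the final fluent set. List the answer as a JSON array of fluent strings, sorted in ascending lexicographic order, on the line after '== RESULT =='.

Regress step by step:
  through step 4 (load(p1,t1,whs1)): drop {in(p1,t1)}, keep {in(p3,t1)}, require {pkg_at(p1,whs1), truck_at(t1,whs1)}
    → {in(p3,t1), pkg_at(p1,whs1), truck_at(t1,whs1)}
  through step 3 (drive(t1,portB,whs1)): drop {truck_at(t1,whs1)}, keep {in(p3,t1), pkg_at(p1,whs1)}, require {truck_at(t1,portB)}
    → {in(p3,t1), pkg_at(p1,whs1), truck_at(t1,portB)}
  through step 2 (load(p3,t1,portB)): drop {in(p3,t1)}, keep {pkg_at(p1,whs1), truck_at(t1,portB)}, require {pkg_at(p3,portB), truck_at(t1,portB)}
    → {pkg_at(p1,whs1), pkg_at(p3,portB), truck_at(t1,portB)}
  through step 1 (unload(p3,t1,portB)): drop {pkg_at(p3,portB)}, keep {pkg_at(p1,whs1), truck_at(t1,portB)}, require {in(p3,t1), truck_at(t1,portB)}
    → {in(p3,t1), pkg_at(p1,whs1), truck_at(t1,portB)}

== RESULT ==
["in(p3,t1)", "pkg_at(p1,whs1)", "truck_at(t1,portB)"]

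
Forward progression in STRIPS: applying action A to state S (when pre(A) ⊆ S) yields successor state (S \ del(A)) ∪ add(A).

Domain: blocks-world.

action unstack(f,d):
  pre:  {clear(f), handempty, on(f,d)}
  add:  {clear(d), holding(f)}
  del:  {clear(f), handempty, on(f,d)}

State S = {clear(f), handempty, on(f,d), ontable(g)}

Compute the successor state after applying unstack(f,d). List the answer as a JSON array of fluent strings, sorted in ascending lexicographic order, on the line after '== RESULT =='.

Compute (S \ del) ∪ add:
  pre ⊆ S: {clear(f), handempty, on(f,d)} ⊆ S  — applicable
  S \ del = {ontable(g)}
  ∪ add   = {clear(d), holding(f), ontable(g)}

== RESULT ==
["clear(d)", "holding(f)", "ontable(g)"]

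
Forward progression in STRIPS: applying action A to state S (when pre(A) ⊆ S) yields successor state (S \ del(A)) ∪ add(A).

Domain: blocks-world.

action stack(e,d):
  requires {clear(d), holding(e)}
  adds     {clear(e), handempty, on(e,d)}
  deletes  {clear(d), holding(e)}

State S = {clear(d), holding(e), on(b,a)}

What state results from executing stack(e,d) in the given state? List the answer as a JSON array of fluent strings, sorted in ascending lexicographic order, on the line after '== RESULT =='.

Progress:
  pre ⊆ S: {clear(d), holding(e)} ⊆ S  — applicable
  S \ del = {on(b,a)}
  ∪ add   = {clear(e), handempty, on(b,a), on(e,d)}

== RESULT ==
["clear(e)", "handempty", "on(b,a)", "on(e,d)"]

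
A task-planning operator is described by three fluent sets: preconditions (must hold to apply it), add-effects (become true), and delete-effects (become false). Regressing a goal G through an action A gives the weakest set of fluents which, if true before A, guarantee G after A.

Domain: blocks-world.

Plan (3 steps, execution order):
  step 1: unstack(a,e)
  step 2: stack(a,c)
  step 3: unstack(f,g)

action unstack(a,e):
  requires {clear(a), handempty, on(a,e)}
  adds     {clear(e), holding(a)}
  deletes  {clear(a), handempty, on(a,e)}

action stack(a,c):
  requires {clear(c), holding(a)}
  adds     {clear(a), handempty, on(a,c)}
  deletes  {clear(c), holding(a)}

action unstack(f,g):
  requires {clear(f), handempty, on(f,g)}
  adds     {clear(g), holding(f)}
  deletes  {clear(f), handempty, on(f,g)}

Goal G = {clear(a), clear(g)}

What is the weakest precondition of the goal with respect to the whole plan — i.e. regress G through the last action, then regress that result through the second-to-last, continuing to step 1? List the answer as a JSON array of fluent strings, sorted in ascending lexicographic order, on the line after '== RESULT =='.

Work backward from the goal:
  through step 3 (unstack(f,g)): drop {clear(g)}, keep {clear(a)}, require {clear(f), handempty, on(f,g)}
    → {clear(a), clear(f), handempty, on(f,g)}
  through step 2 (stack(a,c)): drop {clear(a), handempty}, keep {clear(f), on(f,g)}, require {clear(c), holding(a)}
    → {clear(c), clear(f), holding(a), on(f,g)}
  through step 1 (unstack(a,e)): drop {holding(a)}, keep {clear(c), clear(f), on(f,g)}, require {clear(a), handempty, on(a,e)}
    → {clear(a), clear(c), clear(f), handempty, on(a,e), on(f,g)}

== RESULT ==
["clear(a)", "clear(c)", "clear(f)", "handempty", "on(a,e)", "on(f,g)"]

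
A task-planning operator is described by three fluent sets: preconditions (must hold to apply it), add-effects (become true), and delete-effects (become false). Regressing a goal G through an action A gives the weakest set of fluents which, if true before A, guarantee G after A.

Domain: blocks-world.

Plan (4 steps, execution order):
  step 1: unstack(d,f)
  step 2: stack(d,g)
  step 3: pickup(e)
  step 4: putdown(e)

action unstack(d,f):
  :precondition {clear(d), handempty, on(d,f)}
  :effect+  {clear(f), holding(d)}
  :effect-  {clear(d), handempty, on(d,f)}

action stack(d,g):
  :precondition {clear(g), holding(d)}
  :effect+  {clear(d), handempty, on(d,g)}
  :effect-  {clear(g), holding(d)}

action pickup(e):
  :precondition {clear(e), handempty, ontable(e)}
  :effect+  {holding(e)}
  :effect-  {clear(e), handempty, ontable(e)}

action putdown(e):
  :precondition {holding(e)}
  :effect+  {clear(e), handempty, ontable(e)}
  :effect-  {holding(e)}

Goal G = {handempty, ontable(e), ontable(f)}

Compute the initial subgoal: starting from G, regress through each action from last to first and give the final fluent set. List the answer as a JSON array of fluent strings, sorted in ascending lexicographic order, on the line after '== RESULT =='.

Work backward from the goal:
  through step 4 (putdown(e)): drop {handempty, ontable(e)}, keep {ontable(f)}, require {holding(e)}
    → {holding(e), ontable(f)}
  through step 3 (pickup(e)): drop {holding(e)}, keep {ontable(f)}, require {clear(e), handempty, ontable(e)}
    → {clear(e), handempty, ontable(e), ontable(f)}
  through step 2 (stack(d,g)): drop {handempty}, keep {clear(e), ontable(e), ontable(f)}, require {clear(g), holding(d)}
    → {clear(e), clear(g), holding(d), ontable(e), ontable(f)}
  through step 1 (unstack(d,f)): drop {holding(d)}, keep {clear(e), clear(g), ontable(e), ontable(f)}, require {clear(d), handempty, on(d,f)}
    → {clear(d), clear(e), clear(g), handempty, on(d,f), ontable(e), ontable(f)}

== RESULT ==
["clear(d)", "clear(e)", "clear(g)", "handempty", "on(d,f)", "ontable(e)", "ontable(f)"]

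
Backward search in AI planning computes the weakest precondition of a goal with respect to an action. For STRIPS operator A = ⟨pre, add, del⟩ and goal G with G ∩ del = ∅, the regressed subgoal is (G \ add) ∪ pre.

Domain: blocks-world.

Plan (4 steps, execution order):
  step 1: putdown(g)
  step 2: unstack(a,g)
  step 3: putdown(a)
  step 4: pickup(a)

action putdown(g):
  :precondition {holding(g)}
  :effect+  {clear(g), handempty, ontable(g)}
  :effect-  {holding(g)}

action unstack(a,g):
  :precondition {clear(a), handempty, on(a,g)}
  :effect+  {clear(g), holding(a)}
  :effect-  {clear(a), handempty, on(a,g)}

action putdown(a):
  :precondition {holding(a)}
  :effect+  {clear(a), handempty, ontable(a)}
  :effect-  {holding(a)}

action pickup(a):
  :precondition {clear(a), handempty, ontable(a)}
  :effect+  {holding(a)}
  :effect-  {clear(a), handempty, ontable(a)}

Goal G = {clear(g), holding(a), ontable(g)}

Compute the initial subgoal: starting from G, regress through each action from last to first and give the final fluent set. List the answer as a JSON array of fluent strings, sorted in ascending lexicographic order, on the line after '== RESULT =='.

Work backward from the goal:
  through step 4 (pickup(a)): drop {holding(a)}, keep {clear(g), ontable(g)}, require {clear(a), handempty, ontable(a)}
    → {clear(a), clear(g), handempty, ontable(a), ontable(g)}
  through step 3 (putdown(a)): drop {clear(a), handempty, ontable(a)}, keep {clear(g), ontable(g)}, require {holding(a)}
    → {clear(g), holding(a), ontable(g)}
  through step 2 (unstack(a,g)): drop {clear(g), holding(a)}, keep {ontable(g)}, require {clear(a), handempty, on(a,g)}
    → {clear(a), handempty, on(a,g), ontable(g)}
  through step 1 (putdown(g)): drop {handempty, ontable(g)}, keep {clear(a), on(a,g)}, require {holding(g)}
    → {clear(a), holding(g), on(a,g)}

== RESULT ==
["clear(a)", "holding(g)", "on(a,g)"]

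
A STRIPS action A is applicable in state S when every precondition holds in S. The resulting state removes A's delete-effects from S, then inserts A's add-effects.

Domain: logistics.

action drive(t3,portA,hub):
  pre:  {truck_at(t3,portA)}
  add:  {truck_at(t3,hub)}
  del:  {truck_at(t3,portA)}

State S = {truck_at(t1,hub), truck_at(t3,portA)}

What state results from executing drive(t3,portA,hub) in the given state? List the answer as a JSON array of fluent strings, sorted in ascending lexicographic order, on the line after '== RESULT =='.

Progress:
  pre ⊆ S: {truck_at(t3,portA)} ⊆ S  — applicable
  S \ del = {truck_at(t1,hub)}
  ∪ add   = {truck_at(t1,hub), truck_at(t3,hub)}

== RESULT ==
["truck_at(t1,hub)", "truck_at(t3,hub)"]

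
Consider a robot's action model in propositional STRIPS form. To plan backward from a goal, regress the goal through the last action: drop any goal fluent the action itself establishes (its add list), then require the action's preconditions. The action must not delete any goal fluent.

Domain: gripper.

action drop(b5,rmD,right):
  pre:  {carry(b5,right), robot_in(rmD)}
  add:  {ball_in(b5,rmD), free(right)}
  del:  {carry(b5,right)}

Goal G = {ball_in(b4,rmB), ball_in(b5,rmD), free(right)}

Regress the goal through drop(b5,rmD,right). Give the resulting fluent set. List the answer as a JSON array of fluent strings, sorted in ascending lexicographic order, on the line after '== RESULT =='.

Compute (G \ add) ∪ pre:
  G ∩ del = {}  (empty — regression defined)
  G \ add = {ball_in(b4,rmB), ball_in(b5,rmD), free(right)} \ {ball_in(b5,rmD), free(right)} = {ball_in(b4,rmB)}
  ∪ pre   = {ball_in(b4,rmB)} ∪ {carry(b5,right), robot_in(rmD)}
          = {ball_in(b4,rmB), carry(b5,right), robot_in(rmD)}

== RESULT ==
["ball_in(b4,rmB)", "carry(b5,right)", "robot_in(rmD)"]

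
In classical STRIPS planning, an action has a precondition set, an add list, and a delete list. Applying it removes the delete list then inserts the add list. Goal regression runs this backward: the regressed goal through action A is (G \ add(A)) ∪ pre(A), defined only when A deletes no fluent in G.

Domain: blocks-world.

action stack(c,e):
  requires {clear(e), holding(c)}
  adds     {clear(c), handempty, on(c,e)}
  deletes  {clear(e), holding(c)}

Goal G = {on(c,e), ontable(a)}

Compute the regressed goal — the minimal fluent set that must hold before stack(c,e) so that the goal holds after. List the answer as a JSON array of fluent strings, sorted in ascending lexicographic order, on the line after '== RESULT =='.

Compute (G \ add) ∪ pre:
  G ∩ del = {}  (empty — regression defined)
  G \ add = {on(c,e), ontable(a)} \ {clear(c), handempty, on(c,e)} = {ontable(a)}
  ∪ pre   = {ontable(a)} ∪ {clear(e), holding(c)}
          = {clear(e), holding(c), ontable(a)}

== RESULT ==
["clear(e)", "holding(c)", "ontable(a)"]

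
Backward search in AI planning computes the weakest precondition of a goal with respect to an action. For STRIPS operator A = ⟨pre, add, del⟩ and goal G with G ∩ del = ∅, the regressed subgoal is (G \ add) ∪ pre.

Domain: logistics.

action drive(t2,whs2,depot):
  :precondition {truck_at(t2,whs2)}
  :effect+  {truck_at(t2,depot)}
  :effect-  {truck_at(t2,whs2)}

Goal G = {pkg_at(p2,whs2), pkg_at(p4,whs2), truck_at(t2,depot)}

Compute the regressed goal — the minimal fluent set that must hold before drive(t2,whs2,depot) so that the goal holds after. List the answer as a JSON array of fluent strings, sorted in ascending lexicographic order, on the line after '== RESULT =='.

Compute (G \ add) ∪ pre:
  G ∩ del = {}  (empty — regression defined)
  G \ add = {pkg_at(p2,whs2), pkg_at(p4,whs2), truck_at(t2,depot)} \ {truck_at(t2,depot)} = {pkg_at(p2,whs2), pkg_at(p4,whs2)}
  ∪ pre   = {pkg_at(p2,whs2), pkg_at(p4,whs2)} ∪ {truck_at(t2,whs2)}
          = {pkg_at(p2,whs2), pkg_at(p4,whs2), truck_at(t2,whs2)}

== RESULT ==
["pkg_at(p2,whs2)", "pkg_at(p4,whs2)", "truck_at(t2,whs2)"]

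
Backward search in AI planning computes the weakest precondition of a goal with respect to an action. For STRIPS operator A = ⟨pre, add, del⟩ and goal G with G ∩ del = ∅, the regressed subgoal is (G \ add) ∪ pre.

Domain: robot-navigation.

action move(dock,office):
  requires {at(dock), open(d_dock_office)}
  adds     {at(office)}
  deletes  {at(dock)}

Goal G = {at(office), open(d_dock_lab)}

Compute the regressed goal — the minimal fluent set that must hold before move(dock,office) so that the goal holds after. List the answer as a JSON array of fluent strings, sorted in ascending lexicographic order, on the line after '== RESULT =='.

Compute (G \ add) ∪ pre:
  G ∩ del = {}  (empty — regression defined)
  G \ add = {at(office), open(d_dock_lab)} \ {at(office)} = {open(d_dock_lab)}
  ∪ pre   = {open(d_dock_lab)} ∪ {at(dock), open(d_dock_office)}
          = {at(dock), open(d_dock_lab), open(d_dock_office)}

== RESULT ==
["at(dock)", "open(d_dock_lab)", "open(d_dock_office)"]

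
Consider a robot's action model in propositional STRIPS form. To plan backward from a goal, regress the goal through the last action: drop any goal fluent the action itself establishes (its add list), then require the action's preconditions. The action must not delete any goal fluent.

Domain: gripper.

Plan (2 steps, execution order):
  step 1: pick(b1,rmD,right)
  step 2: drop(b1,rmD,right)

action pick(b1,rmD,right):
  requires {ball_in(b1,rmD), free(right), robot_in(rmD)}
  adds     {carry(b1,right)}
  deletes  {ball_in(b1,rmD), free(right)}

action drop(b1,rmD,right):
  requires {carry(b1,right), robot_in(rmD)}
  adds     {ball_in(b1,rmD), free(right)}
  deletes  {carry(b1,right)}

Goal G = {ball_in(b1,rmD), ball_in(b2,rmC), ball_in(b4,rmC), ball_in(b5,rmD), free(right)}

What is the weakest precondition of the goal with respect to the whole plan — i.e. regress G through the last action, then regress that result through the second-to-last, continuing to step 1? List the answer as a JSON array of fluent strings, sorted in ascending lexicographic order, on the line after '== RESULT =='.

Regress step by step:
  through step 2 (drop(b1,rmD,right)): drop {ball_in(b1,rmD), free(right)}, keep {ball_in(b2,rmC), ball_in(b4,rmC), ball_in(b5,rmD)}, require {carry(b1,right), robot_in(rmD)}
    → {ball_in(b2,rmC), ball_in(b4,rmC), ball_in(b5,rmD), carry(b1,right), robot_in(rmD)}
  through step 1 (pick(b1,rmD,right)): drop {carry(b1,right)}, keep {ball_in(b2,rmC), ball_in(b4,rmC), ball_in(b5,rmD), robot_in(rmD)}, require {ball_in(b1,rmD), free(right), robot_in(rmD)}
    → {ball_in(b1,rmD), ball_in(b2,rmC), ball_in(b4,rmC), ball_in(b5,rmD), free(right), robot_in(rmD)}

== RESULT ==
["ball_in(b1,rmD)", "ball_in(b2,rmC)", "ball_in(b4,rmC)", "ball_in(b5,rmD)", "free(right)", "robot_in(rmD)"]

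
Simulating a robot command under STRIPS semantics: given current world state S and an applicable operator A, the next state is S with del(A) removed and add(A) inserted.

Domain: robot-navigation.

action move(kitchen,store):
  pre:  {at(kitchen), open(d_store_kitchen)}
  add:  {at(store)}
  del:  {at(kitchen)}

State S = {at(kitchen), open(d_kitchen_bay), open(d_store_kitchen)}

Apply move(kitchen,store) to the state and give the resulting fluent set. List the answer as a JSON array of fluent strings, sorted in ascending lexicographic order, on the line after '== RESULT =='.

Progress:
  pre ⊆ S: {at(kitchen), open(d_store_kitchen)} ⊆ S  — applicable
  S \ del = {open(d_kitchen_bay), open(d_store_kitchen)}
  ∪ add   = {at(store), open(d_kitchen_bay), open(d_store_kitchen)}

== RESULT ==
["at(store)", "open(d_kitchen_bay)", "open(d_store_kitchen)"]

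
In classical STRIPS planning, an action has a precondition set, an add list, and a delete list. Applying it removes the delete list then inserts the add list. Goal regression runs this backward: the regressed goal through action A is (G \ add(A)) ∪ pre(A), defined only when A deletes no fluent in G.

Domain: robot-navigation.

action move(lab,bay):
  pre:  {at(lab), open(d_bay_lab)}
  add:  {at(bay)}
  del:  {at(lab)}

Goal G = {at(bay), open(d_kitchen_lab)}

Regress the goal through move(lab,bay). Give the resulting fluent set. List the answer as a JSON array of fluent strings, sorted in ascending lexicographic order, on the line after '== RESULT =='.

Compute (G \ add) ∪ pre:
  G ∩ del = {}  (empty — regression defined)
  G \ add = {at(bay), open(d_kitchen_lab)} \ {at(bay)} = {open(d_kitchen_lab)}
  ∪ pre   = {open(d_kitchen_lab)} ∪ {at(lab), open(d_bay_lab)}
          = {at(lab), open(d_bay_lab), open(d_kitchen_lab)}

== RESULT ==
["at(lab)", "open(d_bay_lab)", "open(d_kitchen_lab)"]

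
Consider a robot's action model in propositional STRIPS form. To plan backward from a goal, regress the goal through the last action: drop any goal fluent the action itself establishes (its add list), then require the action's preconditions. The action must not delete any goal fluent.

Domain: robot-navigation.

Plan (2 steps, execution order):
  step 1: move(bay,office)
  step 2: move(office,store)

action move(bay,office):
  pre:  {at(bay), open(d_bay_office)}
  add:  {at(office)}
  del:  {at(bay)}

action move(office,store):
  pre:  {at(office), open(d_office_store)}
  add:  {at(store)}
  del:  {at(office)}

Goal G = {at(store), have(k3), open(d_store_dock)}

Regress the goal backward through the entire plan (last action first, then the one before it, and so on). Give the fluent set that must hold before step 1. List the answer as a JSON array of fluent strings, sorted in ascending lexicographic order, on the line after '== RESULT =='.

Work backward from the goal:
  through step 2 (move(office,store)): drop {at(store)}, keep {have(k3), open(d_store_dock)}, require {at(office), open(d_office_store)}
    → {at(office), have(k3), open(d_office_store), open(d_store_dock)}
  through step 1 (move(bay,office)): drop {at(office)}, keep {have(k3), open(d_office_store), open(d_store_dock)}, require {at(bay), open(d_bay_office)}
    → {at(bay), have(k3), open(d_bay_office), open(d_office_store), open(d_store_dock)}

== RESULT ==
["at(bay)", "have(k3)", "open(d_bay_office)", "open(d_office_store)", "open(d_store_dock)"]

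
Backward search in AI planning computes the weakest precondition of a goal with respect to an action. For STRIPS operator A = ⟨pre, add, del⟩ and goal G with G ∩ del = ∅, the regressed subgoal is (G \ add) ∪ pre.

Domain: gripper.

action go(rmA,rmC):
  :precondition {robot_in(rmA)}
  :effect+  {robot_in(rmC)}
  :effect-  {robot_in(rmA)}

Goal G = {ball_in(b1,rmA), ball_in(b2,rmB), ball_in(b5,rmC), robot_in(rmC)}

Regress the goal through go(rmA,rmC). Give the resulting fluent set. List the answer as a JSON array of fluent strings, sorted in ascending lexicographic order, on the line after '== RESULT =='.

Regress:
  G ∩ del = {}  (empty — regression defined)
  G \ add = {ball_in(b1,rmA), ball_in(b2,rmB), ball_in(b5,rmC), robot_in(rmC)} \ {robot_in(rmC)} = {ball_in(b1,rmA), ball_in(b2,rmB), ball_in(b5,rmC)}
  ∪ pre   = {ball_in(b1,rmA), ball_in(b2,rmB), ball_in(b5,rmC)} ∪ {robot_in(rmA)}
          = {ball_in(b1,rmA), ball_in(b2,rmB), ball_in(b5,rmC), robot_in(rmA)}

== RESULT ==
["ball_in(b1,rmA)", "ball_in(b2,rmB)", "ball_in(b5,rmC)", "robot_in(rmA)"]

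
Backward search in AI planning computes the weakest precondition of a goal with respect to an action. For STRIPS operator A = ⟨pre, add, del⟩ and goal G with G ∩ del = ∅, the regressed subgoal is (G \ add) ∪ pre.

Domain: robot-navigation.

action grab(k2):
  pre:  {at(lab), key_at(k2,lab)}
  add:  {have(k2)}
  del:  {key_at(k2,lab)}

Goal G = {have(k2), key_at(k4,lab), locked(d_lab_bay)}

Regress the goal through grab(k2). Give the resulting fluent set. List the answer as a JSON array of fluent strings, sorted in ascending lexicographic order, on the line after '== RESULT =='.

Regress:
  G ∩ del = {}  (empty — regression defined)
  G \ add = {have(k2), key_at(k4,lab), locked(d_lab_bay)} \ {have(k2)} = {key_at(k4,lab), locked(d_lab_bay)}
  ∪ pre   = {key_at(k4,lab), locked(d_lab_bay)} ∪ {at(lab), key_at(k2,lab)}
          = {at(lab), key_at(k2,lab), key_at(k4,lab), locked(d_lab_bay)}

== RESULT ==
["at(lab)", "key_at(k2,lab)", "key_at(k4,lab)", "locked(d_lab_bay)"]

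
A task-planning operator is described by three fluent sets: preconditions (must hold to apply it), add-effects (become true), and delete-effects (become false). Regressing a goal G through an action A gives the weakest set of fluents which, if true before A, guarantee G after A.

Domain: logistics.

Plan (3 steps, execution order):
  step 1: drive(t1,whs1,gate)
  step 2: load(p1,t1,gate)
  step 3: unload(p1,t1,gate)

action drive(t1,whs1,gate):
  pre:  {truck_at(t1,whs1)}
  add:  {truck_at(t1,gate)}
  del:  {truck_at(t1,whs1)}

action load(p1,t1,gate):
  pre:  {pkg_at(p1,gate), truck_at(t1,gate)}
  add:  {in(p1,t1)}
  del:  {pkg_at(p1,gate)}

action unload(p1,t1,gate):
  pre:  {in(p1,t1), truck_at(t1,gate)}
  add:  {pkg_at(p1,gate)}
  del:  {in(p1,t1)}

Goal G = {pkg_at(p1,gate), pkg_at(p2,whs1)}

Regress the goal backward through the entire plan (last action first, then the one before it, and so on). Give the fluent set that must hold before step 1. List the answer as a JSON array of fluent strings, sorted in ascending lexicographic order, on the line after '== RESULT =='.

Work backward from the goal:
  through step 3 (unload(p1,t1,gate)): drop {pkg_at(p1,gate)}, keep {pkg_at(p2,whs1)}, require {in(p1,t1), truck_at(t1,gate)}
    → {in(p1,t1), pkg_at(p2,whs1), truck_at(t1,gate)}
  through step 2 (load(p1,t1,gate)): drop {in(p1,t1)}, keep {pkg_at(p2,whs1), truck_at(t1,gate)}, require {pkg_at(p1,gate), truck_at(t1,gate)}
    → {pkg_at(p1,gate), pkg_at(p2,whs1), truck_at(t1,gate)}
  through step 1 (drive(t1,whs1,gate)): drop {truck_at(t1,gate)}, keep {pkg_at(p1,gate), pkg_at(p2,whs1)}, require {truck_at(t1,whs1)}
    → {pkg_at(p1,gate), pkg_at(p2,whs1), truck_at(t1,whs1)}

== RESULT ==
["pkg_at(p1,gate)", "pkg_at(p2,whs1)", "truck_at(t1,whs1)"]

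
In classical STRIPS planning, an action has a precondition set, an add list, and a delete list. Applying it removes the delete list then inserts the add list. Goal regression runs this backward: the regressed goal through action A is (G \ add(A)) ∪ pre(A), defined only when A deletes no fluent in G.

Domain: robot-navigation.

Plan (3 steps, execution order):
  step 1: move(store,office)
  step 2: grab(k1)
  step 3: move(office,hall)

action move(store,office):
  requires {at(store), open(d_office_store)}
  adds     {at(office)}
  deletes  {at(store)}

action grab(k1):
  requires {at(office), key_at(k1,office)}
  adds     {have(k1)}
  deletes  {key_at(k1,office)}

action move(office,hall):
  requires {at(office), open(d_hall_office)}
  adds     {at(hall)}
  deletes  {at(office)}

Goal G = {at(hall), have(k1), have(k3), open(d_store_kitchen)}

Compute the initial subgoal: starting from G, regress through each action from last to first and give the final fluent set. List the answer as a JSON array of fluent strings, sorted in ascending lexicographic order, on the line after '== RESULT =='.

Work backward from the goal:
  through step 3 (move(office,hall)): drop {at(hall)}, keep {have(k1), have(k3), open(d_store_kitchen)}, require {at(office), open(d_hall_office)}
    → {at(office), have(k1), have(k3), open(d_hall_office), open(d_store_kitchen)}
  through step 2 (grab(k1)): drop {have(k1)}, keep {at(office), have(k3), open(d_hall_office), open(d_store_kitchen)}, require {at(office), key_at(k1,office)}
    → {at(office), have(k3), key_at(k1,office), open(d_hall_office), open(d_store_kitchen)}
  through step 1 (move(store,office)): drop {at(office)}, keep {have(k3), key_at(k1,office), open(d_hall_office), open(d_store_kitchen)}, require {at(store), open(d_office_store)}
    → {at(store), have(k3), key_at(k1,office), open(d_hall_office), open(d_office_store), open(d_store_kitchen)}

== RESULT ==
["at(store)", "have(k3)", "key_at(k1,office)", "open(d_hall_office)", "open(d_office_store)", "open(d_store_kitchen)"]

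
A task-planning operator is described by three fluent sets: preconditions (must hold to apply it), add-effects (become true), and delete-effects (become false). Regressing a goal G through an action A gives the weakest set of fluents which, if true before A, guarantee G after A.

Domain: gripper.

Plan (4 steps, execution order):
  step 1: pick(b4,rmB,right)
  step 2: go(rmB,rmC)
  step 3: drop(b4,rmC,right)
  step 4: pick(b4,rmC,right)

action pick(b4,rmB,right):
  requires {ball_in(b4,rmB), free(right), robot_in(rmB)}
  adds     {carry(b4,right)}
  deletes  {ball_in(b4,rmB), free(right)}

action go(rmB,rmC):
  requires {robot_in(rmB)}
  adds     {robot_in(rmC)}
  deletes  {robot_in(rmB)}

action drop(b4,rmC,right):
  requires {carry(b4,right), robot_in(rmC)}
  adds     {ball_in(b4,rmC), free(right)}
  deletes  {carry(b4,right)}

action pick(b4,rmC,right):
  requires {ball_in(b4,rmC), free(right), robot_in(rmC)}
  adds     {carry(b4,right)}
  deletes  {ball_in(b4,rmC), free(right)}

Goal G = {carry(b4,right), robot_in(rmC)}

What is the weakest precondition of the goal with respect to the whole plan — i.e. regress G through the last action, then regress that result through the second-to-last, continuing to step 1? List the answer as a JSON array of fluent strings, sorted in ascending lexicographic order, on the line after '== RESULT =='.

Regress step by step:
  through step 4 (pick(b4,rmC,right)): drop {carry(b4,right)}, keep {robot_in(rmC)}, require {ball_in(b4,rmC), free(right), robot_in(rmC)}
    → {ball_in(b4,rmC), free(right), robot_in(rmC)}
  through step 3 (drop(b4,rmC,right)): drop {ball_in(b4,rmC), free(right)}, keep {robot_in(rmC)}, require {carry(b4,right), robot_in(rmC)}
    → {carry(b4,right), robot_in(rmC)}
  through step 2 (go(rmB,rmC)): drop {robot_in(rmC)}, keep {carry(b4,right)}, require {robot_in(rmB)}
    → {carry(b4,right), robot_in(rmB)}
  through step 1 (pick(b4,rmB,right)): drop {carry(b4,right)}, keep {robot_in(rmB)}, require {ball_in(b4,rmB), free(right), robot_in(rmB)}
    → {ball_in(b4,rmB), free(right), robot_in(rmB)}

== RESULT ==
["ball_in(b4,rmB)", "free(right)", "robot_in(rmB)"]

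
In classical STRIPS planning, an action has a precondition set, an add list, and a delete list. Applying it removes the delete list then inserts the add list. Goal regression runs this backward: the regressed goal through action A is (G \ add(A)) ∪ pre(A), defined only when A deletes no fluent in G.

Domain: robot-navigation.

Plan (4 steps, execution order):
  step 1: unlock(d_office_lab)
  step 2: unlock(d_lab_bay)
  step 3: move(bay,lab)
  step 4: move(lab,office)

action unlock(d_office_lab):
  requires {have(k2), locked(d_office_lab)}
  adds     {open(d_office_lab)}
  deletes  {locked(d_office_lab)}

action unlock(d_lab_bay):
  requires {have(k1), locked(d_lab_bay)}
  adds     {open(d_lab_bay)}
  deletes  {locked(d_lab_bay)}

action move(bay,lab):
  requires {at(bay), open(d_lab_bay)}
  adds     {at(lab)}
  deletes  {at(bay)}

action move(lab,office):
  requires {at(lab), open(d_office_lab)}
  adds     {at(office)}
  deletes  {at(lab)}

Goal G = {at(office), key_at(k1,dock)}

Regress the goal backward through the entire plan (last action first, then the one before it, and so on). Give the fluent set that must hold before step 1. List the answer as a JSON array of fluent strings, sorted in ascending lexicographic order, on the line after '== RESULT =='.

Regress step by step:
  through step 4 (move(lab,office)): drop {at(office)}, keep {key_at(k1,dock)}, require {at(lab), open(d_office_lab)}
    → {at(lab), key_at(k1,dock), open(d_office_lab)}
  through step 3 (move(bay,lab)): drop {at(lab)}, keep {key_at(k1,dock), open(d_office_lab)}, require {at(bay), open(d_lab_bay)}
    → {at(bay), key_at(k1,dock), open(d_lab_bay), open(d_office_lab)}
  through step 2 (unlock(d_lab_bay)): drop {open(d_lab_bay)}, keep {at(bay), key_at(k1,dock), open(d_office_lab)}, require {have(k1), locked(d_lab_bay)}
    → {at(bay), have(k1), key_at(k1,dock), locked(d_lab_bay), open(d_office_lab)}
  through step 1 (unlock(d_office_lab)): drop {open(d_office_lab)}, keep {at(bay), have(k1), key_at(k1,dock), locked(d_lab_bay)}, require {have(k2), locked(d_office_lab)}
    → {at(bay), have(k1), have(k2), key_at(k1,dock), locked(d_lab_bay), locked(d_office_lab)}

== RESULT ==
["at(bay)", "have(k1)", "have(k2)", "key_at(k1,dock)", "locked(d_lab_bay)", "locked(d_office_lab)"]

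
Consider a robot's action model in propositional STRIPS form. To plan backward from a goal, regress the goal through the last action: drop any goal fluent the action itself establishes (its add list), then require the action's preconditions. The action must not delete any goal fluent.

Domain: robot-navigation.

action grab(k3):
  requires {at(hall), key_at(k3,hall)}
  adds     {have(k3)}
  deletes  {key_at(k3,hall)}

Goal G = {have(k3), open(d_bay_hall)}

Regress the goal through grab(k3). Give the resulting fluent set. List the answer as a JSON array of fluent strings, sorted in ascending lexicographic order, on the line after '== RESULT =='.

Compute (G \ add) ∪ pre:
  G ∩ del = {}  (empty — regression defined)
  G \ add = {have(k3), open(d_bay_hall)} \ {have(k3)} = {open(d_bay_hall)}
  ∪ pre   = {open(d_bay_hall)} ∪ {at(hall), key_at(k3,hall)}
          = {at(hall), key_at(k3,hall), open(d_bay_hall)}

== RESULT ==
["at(hall)", "key_at(k3,hall)", "open(d_bay_hall)"]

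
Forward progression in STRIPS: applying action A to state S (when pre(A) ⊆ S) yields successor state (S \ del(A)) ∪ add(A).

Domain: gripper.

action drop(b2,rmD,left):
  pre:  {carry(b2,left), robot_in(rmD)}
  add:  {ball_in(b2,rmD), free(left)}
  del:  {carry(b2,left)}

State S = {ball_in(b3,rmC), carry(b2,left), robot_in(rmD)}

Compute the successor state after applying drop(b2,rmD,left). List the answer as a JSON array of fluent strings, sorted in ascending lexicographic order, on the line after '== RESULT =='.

Progress:
  pre ⊆ S: {carry(b2,left), robot_in(rmD)} ⊆ S  — applicable
  S \ del = {ball_in(b3,rmC), robot_in(rmD)}
  ∪ add   = {ball_in(b2,rmD), ball_in(b3,rmC), free(left), robot_in(rmD)}

== RESULT ==
["ball_in(b2,rmD)", "ball_in(b3,rmC)", "free(left)", "robot_in(rmD)"]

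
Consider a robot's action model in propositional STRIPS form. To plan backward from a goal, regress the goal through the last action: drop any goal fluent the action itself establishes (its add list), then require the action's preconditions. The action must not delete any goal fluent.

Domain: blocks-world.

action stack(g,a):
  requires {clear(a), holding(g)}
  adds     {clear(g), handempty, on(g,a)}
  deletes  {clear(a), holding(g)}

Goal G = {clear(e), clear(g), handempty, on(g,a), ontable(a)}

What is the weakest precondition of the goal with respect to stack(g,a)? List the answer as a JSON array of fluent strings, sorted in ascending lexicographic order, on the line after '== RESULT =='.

Compute (G \ add) ∪ pre:
  G ∩ del = {}  (empty — regression defined)
  G \ add = {clear(e), clear(g), handempty, on(g,a), ontable(a)} \ {clear(g), handempty, on(g,a)} = {clear(e), ontable(a)}
  ∪ pre   = {clear(e), ontable(a)} ∪ {clear(a), holding(g)}
          = {clear(a), clear(e), holding(g), ontable(a)}

== RESULT ==
["clear(a)", "clear(e)", "holding(g)", "ontable(a)"]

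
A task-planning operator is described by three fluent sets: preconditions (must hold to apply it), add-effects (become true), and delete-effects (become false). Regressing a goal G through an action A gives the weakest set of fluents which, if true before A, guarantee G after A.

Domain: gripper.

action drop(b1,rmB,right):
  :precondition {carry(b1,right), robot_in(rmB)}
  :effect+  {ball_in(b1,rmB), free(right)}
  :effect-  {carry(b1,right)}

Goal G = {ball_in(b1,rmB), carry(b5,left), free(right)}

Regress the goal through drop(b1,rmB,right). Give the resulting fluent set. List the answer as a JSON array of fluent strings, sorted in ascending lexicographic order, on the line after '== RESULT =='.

Compute (G \ add) ∪ pre:
  G ∩ del = {}  (empty — regression defined)
  G \ add = {ball_in(b1,rmB), carry(b5,left), free(right)} \ {ball_in(b1,rmB), free(right)} = {carry(b5,left)}
  ∪ pre   = {carry(b5,left)} ∪ {carry(b1,right), robot_in(rmB)}
          = {carry(b1,right), carry(b5,left), robot_in(rmB)}

== RESULT ==
["carry(b1,right)", "carry(b5,left)", "robot_in(rmB)"]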